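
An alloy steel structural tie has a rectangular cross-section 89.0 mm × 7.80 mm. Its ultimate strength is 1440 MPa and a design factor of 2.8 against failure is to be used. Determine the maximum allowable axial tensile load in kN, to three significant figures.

σ_allow = 1440/2.8 = 514.3 MPa.
A = 89.0×7.80 = 694.2 mm².
F_allow = σ_allow × A = 514.3×694.2 = 357000 N.

F_allow = 357 kN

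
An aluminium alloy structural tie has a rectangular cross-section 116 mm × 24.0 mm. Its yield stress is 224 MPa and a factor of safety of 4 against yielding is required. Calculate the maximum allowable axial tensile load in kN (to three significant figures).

F_allow = 156 kN

σ_allow = 224/4 = 56.00 MPa.
A = 116×24.0 = 2784 mm².
F_allow = σ_allow × A = 56.00×2784 = 155900 N.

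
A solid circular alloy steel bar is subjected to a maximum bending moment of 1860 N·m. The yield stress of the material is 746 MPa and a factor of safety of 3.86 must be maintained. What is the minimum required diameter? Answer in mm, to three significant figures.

d = 46.1 mm

σ_allow = 746/3.86 = 193.3 MPa.
For a solid circular section σ = 32M/(πd³), so d³ = 32M/(π σ_allow) = 32×1860000/(π×193.3) = 98030 mm³.
d = 46.11 mm.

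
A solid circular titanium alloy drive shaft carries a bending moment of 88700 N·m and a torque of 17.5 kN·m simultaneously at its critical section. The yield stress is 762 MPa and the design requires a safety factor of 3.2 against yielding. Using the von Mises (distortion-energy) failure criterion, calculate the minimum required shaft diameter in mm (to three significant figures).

σ_allow = σ_y/n = 762/3.2 = 238.1 MPa.
For a solid shaft σ_b = 32M/(πd³) and τ = 16T/(πd³), so the von Mises stress is σ' = (16/πd³)·√(4M²+3T²).
√(4M²+3T²) = √(4×(8.870×10^7)² + 3×(1.750×10^7)²) = 1.800×10^8 N·mm.
d³ = 16×1.800×10^8/(π×238.1) = 3.849×10^6 mm³.
d = 156.7 mm.

d = 157 mm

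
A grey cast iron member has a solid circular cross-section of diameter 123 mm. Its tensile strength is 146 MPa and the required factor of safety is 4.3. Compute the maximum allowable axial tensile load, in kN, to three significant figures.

F_allow = 403 kN

σ_allow = 146/4.3 = 33.95 MPa.
A = πd²/4 = π×123²/4 = 11880 mm².
F_allow = σ_allow × A = 33.95×11880 = 403400 N.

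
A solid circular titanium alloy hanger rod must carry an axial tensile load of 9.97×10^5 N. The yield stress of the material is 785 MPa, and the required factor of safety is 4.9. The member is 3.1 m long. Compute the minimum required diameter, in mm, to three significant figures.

d = 89.0 mm

Allowable stress σ_allow = 785/4.9 = 160.2 MPa.
Required area A = F/σ_allow = 997000/160.2 = 6223 mm².
A = πd²/4 → d = √(4A/π) = 89.02 mm.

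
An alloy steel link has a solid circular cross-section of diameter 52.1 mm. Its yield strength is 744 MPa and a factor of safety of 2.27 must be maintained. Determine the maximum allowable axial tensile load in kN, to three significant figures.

σ_allow = 744/2.27 = 327.8 MPa.
A = πd²/4 = π×52.1²/4 = 2132 mm².
F_allow = σ_allow × A = 327.8×2132 = 698700 N.

F_allow = 699 kN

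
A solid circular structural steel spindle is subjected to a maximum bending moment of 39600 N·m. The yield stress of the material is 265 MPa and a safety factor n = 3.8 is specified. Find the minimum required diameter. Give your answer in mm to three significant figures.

d = 180 mm

σ_allow = 265/3.8 = 69.74 MPa.
For a solid circular section σ = 32M/(πd³), so d³ = 32M/(π σ_allow) = 32×3.9600×10^7/(π×69.74) = 5.784×10^6 mm³.
d = 179.5 mm.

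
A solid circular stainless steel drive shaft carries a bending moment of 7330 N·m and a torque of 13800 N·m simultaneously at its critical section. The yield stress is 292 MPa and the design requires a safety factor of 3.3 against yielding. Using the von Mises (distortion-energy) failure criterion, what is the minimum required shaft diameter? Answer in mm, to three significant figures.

σ_allow = σ_y/n = 292/3.3 = 88.48 MPa.
For a solid shaft σ_b = 32M/(πd³) and τ = 16T/(πd³), so the von Mises stress is σ' = (16/πd³)·√(4M²+3T²).
√(4M²+3T²) = √(4×(7.330×10^6)² + 3×(1.380×10^7)²) = 2.804×10^7 N·mm.
d³ = 16×2.804×10^7/(π×88.48) = 1.614×10^6 mm³.
d = 117.3 mm.

d = 117 mm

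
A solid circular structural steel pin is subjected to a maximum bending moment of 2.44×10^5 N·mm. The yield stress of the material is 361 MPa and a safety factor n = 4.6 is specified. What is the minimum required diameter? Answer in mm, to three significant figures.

σ_allow = 361/4.6 = 78.48 MPa.
For a solid circular section σ = 32M/(πd³), so d³ = 32M/(π σ_allow) = 32×244000/(π×78.48) = 31670 mm³.
d = 31.64 mm.

d = 31.6 mm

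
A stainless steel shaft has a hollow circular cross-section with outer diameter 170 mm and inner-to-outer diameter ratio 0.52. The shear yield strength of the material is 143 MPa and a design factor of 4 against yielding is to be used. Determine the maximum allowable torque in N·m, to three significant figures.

τ_allow = 143/4 = 35.75 MPa.
For a hollow shaft T_allow = τ_allow·πd_o³(1−k⁴)/16 with 1−k⁴ = 0.9269, so πd_o³(1−k⁴)/16 = 894100 mm³.
T_allow = 35.75×894100 = 3.197×10^7 N·mm = 31970 N·m.

T_allow = 32000 N·m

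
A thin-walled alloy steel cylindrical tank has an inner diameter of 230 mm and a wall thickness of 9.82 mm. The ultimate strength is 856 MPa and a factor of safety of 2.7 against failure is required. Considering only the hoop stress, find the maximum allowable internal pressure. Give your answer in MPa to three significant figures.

σ_allow = 856/2.7 = 317.0 MPa.
σ_h = pD/(2t) → p_allow = 2σ_allow t/D = 2×317.0×9.82/230 = 27.07 MPa.

p_allow = 27.1 MPa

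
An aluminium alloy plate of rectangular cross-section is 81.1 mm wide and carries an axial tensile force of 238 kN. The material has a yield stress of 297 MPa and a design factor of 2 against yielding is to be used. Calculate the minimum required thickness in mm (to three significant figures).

t = 19.8 mm

σ_allow = 297/2 = 148.5 MPa.
Required area A = F/σ_allow = 238000/148.5 = 1603 mm².
t = A/w = 1603/81.1 = 19.76 mm.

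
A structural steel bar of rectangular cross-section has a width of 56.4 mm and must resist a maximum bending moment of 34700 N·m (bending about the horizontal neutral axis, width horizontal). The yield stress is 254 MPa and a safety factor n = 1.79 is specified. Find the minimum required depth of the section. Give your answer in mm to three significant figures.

σ_allow = 254/1.79 = 141.9 MPa.
For a rectangular section σ = 6M/(bh²), so h² = 6M/(b σ_allow) = 6×3.4700×10^7/(56.4×141.9) = 26010 mm².
h = 161.3 mm.

h = 161 mm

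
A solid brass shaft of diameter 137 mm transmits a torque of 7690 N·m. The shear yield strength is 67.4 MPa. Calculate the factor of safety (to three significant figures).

τ = 16T/(πd³) = 16×7690000/(π×137³) = 15.23 MPa.
n = τ_limit/τ = 67.4/15.23 = 4.425.

n = 4.43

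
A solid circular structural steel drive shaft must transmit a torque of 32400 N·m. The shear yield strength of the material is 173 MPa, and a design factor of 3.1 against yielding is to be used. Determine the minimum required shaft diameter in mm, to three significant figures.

d = 144 mm

Allowable shear stress τ_allow = 173/3.1 = 55.81 MPa.
For a solid shaft τ = 16T/(πd³), so d³ = 16T/(π τ_allow) = 16×3.2400×10^7/(π×55.81) = 2.957×10^6 mm³.
d = (2.957×10^6)^(1/3) = 143.5 mm.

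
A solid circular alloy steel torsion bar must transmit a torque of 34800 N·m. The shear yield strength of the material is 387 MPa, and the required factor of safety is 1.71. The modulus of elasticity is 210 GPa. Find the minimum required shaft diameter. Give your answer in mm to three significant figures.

d = 92.2 mm

Allowable shear stress τ_allow = 387/1.71 = 226.3 MPa.
For a solid shaft τ = 16T/(πd³), so d³ = 16T/(π τ_allow) = 16×3.4800×10^7/(π×226.3) = 783100 mm³.
d = (783100)^(1/3) = 92.17 mm.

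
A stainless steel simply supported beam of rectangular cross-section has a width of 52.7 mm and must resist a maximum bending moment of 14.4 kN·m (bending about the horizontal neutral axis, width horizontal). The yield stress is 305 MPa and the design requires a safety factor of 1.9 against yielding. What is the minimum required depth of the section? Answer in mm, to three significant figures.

σ_allow = 305/1.9 = 160.5 MPa.
For a rectangular section σ = 6M/(bh²), so h² = 6M/(b σ_allow) = 6×1.4400×10^7/(52.7×160.5) = 10210 mm².
h = 101.1 mm.

h = 101 mm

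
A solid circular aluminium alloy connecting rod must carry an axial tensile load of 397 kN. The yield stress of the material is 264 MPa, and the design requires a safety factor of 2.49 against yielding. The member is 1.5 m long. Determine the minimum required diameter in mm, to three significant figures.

Allowable stress σ_allow = 264/2.49 = 106.0 MPa.
Required area A = F/σ_allow = 397000/106.0 = 3744 mm².
A = πd²/4 → d = √(4A/π) = 69.05 mm.

d = 69.0 mm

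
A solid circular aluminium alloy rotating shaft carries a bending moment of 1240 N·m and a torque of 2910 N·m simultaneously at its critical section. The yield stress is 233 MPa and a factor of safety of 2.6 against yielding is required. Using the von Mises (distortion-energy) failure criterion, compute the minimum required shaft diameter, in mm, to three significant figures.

d = 68.3 mm

σ_allow = σ_y/n = 233/2.6 = 89.62 MPa.
For a solid shaft σ_b = 32M/(πd³) and τ = 16T/(πd³), so the von Mises stress is σ' = (16/πd³)·√(4M²+3T²).
√(4M²+3T²) = √(4×(1.240×10^6)² + 3×(2.910×10^6)²) = 5.617×10^6 N·mm.
d³ = 16×5.617×10^6/(π×89.62) = 319200 mm³.
d = 68.34 mm.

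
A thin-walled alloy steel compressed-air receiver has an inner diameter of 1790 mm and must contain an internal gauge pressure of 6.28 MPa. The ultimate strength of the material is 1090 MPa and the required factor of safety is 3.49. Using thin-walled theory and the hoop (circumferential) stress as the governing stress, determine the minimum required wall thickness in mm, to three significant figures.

σ_allow = 1090/3.49 = 312.3 MPa.
Hoop stress σ_h = pD/(2t), so t = pD/(2σ_allow) = 6.28×1790/(2×312.3) = 18.00 mm.

t = 18.0 mm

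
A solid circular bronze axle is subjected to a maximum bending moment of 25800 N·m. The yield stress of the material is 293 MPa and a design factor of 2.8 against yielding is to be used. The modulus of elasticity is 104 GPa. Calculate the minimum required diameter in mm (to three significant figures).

σ_allow = 293/2.8 = 104.6 MPa.
For a solid circular section σ = 32M/(πd³), so d³ = 32M/(π σ_allow) = 32×2.5800×10^7/(π×104.6) = 2.511×10^6 mm³.
d = 135.9 mm.

d = 136 mm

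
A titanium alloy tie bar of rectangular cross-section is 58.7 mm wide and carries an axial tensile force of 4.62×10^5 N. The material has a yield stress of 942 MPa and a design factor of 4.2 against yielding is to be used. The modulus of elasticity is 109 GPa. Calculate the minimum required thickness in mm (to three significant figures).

σ_allow = 942/4.2 = 224.3 MPa.
Required area A = F/σ_allow = 462000/224.3 = 2060 mm².
t = A/w = 2060/58.7 = 35.09 mm.

t = 35.1 mm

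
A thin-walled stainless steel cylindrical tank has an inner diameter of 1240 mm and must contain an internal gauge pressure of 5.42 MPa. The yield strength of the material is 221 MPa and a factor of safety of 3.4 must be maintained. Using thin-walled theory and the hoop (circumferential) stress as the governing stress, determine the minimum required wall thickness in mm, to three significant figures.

t = 51.7 mm

σ_allow = 221/3.4 = 65.00 MPa.
Hoop stress σ_h = pD/(2t), so t = pD/(2σ_allow) = 5.42×1240/(2×65.00) = 51.70 mm.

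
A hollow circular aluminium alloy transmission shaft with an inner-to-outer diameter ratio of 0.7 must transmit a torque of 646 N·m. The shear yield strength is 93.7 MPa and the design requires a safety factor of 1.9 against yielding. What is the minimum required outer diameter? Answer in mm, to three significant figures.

d_o = 44.4 mm

τ_allow = 93.7/1.9 = 49.32 MPa.
For a hollow shaft τ = 16T/[πd_o³(1−k⁴)] with k = 0.7, so 1−k⁴ = 0.7599.
d_o³ = 16T/[π τ_allow (1−k⁴)] = 16×646000/(π×49.32×0.7599) = 87790 mm³.
d_o = 44.44 mm.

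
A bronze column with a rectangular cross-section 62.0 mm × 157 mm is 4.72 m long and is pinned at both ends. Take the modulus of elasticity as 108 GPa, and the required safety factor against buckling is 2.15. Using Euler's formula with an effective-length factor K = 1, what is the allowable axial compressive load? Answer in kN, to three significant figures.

Buckling occurs about the weak axis: I_min = h·b³/12 = 157×62.0³/12 = 3.118×10^6 mm⁴ (b = 62.0 mm is the smaller dimension).
Effective length L_e = KL = 1×4.72 m = 4720 mm.
Euler critical load P_cr = π²EI/L_e² = π²×108000×3.118×10^6/4720² = 149200 N.
P_allow = P_cr/n = 149200/2.15 = 69390 N.

P_allow = 69.4 kN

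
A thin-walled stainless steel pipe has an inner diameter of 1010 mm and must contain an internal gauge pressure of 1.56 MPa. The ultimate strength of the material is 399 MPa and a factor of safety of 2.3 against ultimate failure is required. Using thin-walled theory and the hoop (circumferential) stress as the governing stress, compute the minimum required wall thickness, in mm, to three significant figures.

t = 4.54 mm

σ_allow = 399/2.3 = 173.5 MPa.
Hoop stress σ_h = pD/(2t), so t = pD/(2σ_allow) = 1.56×1010/(2×173.5) = 4.541 mm.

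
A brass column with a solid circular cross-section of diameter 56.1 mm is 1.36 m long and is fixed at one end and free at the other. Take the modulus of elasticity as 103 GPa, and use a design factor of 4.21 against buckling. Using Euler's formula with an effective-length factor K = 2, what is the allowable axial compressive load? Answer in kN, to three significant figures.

I = πd⁴/64 = π×56.1⁴/64 = 486200 mm⁴.
Effective length L_e = KL = 2×1.36 m = 2720 mm.
Euler critical load P_cr = π²EI/L_e² = π²×103000×486200/2720² = 66810 N.
P_allow = P_cr/n = 66810/4.21 = 15870 N.

P_allow = 15.9 kN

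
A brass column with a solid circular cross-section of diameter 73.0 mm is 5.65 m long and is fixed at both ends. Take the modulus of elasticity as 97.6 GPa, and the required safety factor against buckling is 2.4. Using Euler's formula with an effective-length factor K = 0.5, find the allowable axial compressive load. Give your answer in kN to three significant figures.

I = πd⁴/64 = π×73.0⁴/64 = 1.394×10^6 mm⁴.
Effective length L_e = KL = 0.5×5.65 m = 2825 mm.
Euler critical load P_cr = π²EI/L_e² = π²×97600×1.394×10^6/2825² = 168300 N.
P_allow = P_cr/n = 168300/2.4 = 70110 N.

P_allow = 70.1 kN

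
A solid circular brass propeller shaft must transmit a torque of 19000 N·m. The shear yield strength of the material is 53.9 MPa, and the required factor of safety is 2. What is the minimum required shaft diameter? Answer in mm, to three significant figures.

Allowable shear stress τ_allow = 53.9/2 = 26.95 MPa.
For a solid shaft τ = 16T/(πd³), so d³ = 16T/(π τ_allow) = 16×1.9000×10^7/(π×26.95) = 3.591×10^6 mm³.
d = (3.591×10^6)^(1/3) = 153.1 mm.

d = 153 mm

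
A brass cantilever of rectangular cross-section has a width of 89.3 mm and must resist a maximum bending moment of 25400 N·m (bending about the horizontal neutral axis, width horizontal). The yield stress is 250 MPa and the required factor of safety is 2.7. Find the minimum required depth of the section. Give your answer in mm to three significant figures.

h = 136 mm

σ_allow = 250/2.7 = 92.59 MPa.
For a rectangular section σ = 6M/(bh²), so h² = 6M/(b σ_allow) = 6×2.5400×10^7/(89.3×92.59) = 18430 mm².
h = 135.8 mm.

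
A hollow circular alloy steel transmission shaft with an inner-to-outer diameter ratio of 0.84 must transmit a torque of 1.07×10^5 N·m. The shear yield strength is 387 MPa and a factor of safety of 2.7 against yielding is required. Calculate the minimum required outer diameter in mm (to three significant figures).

τ_allow = 387/2.7 = 143.3 MPa.
For a hollow shaft τ = 16T/[πd_o³(1−k⁴)] with k = 0.84, so 1−k⁴ = 0.5021.
d_o³ = 16T/[π τ_allow (1−k⁴)] = 16×1.0700×10^8/(π×143.3×0.5021) = 7.572×10^6 mm³.
d_o = 196.4 mm.

d_o = 196 mm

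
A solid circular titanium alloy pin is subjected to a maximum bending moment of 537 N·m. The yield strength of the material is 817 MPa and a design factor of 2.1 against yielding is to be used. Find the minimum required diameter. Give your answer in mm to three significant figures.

σ_allow = 817/2.1 = 389.0 MPa.
For a solid circular section σ = 32M/(πd³), so d³ = 32M/(π σ_allow) = 32×537000/(π×389.0) = 14060 mm³.
d = 24.14 mm.

d = 24.1 mm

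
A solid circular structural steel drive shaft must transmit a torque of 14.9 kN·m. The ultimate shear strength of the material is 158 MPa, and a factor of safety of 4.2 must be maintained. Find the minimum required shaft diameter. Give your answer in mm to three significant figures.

Allowable shear stress τ_allow = 158/4.2 = 37.62 MPa.
For a solid shaft τ = 16T/(πd³), so d³ = 16T/(π τ_allow) = 16×1.4900×10^7/(π×37.62) = 2.017×10^6 mm³.
d = (2.017×10^6)^(1/3) = 126.4 mm.

d = 126 mm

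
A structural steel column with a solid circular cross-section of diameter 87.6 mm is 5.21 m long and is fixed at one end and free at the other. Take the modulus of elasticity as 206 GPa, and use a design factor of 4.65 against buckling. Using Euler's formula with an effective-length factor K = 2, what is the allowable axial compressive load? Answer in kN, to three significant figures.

I = πd⁴/64 = π×87.6⁴/64 = 2.891×10^6 mm⁴.
Effective length L_e = KL = 2×5.21 m = 10420 mm.
Euler critical load P_cr = π²EI/L_e² = π²×206000×2.891×10^6/10420² = 54130 N.
P_allow = P_cr/n = 54130/4.65 = 11640 N.

P_allow = 11.6 kN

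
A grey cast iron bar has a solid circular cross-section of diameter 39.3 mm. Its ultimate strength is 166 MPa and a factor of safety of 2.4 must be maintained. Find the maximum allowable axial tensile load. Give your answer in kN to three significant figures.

F_allow = 83.9 kN

σ_allow = 166/2.4 = 69.17 MPa.
A = πd²/4 = π×39.3²/4 = 1213 mm².
F_allow = σ_allow × A = 69.17×1213 = 83900 N.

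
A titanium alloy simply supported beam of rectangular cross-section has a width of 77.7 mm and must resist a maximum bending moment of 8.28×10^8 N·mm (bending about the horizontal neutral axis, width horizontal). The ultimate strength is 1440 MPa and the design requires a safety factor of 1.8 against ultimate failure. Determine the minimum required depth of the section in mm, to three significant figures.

σ_allow = 1440/1.8 = 800.0 MPa.
For a rectangular section σ = 6M/(bh²), so h² = 6M/(b σ_allow) = 6×8.2800×10^8/(77.7×800.0) = 79920 mm².
h = 282.7 mm.

h = 283 mm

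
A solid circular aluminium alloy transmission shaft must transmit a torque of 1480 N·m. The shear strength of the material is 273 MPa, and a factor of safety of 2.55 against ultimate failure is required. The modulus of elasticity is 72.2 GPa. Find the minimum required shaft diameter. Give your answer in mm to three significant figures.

d = 41.3 mm

Allowable shear stress τ_allow = 273/2.55 = 107.1 MPa.
For a solid shaft τ = 16T/(πd³), so d³ = 16T/(π τ_allow) = 16×1480000/(π×107.1) = 70410 mm³.
d = (70410)^(1/3) = 41.29 mm.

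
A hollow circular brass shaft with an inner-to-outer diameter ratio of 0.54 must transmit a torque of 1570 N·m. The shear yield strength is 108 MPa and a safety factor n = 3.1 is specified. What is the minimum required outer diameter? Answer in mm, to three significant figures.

d_o = 63.1 mm

τ_allow = 108/3.1 = 34.84 MPa.
For a hollow shaft τ = 16T/[πd_o³(1−k⁴)] with k = 0.54, so 1−k⁴ = 0.9150.
d_o³ = 16T/[π τ_allow (1−k⁴)] = 16×1570000/(π×34.84×0.9150) = 250800 mm³.
d_o = 63.07 mm.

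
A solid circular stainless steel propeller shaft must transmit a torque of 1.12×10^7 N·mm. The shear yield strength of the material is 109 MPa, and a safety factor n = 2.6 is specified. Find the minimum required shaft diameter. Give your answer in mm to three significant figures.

d = 111 mm

Allowable shear stress τ_allow = 109/2.6 = 41.92 MPa.
For a solid shaft τ = 16T/(πd³), so d³ = 16T/(π τ_allow) = 16×1.1200×10^7/(π×41.92) = 1.361×10^6 mm³.
d = (1.361×10^6)^(1/3) = 110.8 mm.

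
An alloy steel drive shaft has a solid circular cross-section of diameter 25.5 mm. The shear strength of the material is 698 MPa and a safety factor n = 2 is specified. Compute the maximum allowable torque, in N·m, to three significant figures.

τ_allow = 698/2 = 349.0 MPa.
For a solid shaft T_allow = τ_allow·πd³/16; πd³/16 = π×25.5³/16 = 3256 mm³.
T_allow = 349.0×3256 = 1.136×10^6 N·mm = 1136 N·m.

T_allow = 1140 N·m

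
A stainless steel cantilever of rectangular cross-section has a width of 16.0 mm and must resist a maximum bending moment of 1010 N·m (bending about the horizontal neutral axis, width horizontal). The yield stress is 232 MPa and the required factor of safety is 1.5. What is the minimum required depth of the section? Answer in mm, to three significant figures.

h = 49.5 mm

σ_allow = 232/1.5 = 154.7 MPa.
For a rectangular section σ = 6M/(bh²), so h² = 6M/(b σ_allow) = 6×1010000/(16.0×154.7) = 2449 mm².
h = 49.49 mm.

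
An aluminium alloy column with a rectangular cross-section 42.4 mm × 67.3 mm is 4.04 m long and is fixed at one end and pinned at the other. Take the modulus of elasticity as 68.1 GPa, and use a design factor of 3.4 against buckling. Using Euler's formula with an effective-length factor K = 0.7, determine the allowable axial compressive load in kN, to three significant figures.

Buckling occurs about the weak axis: I_min = h·b³/12 = 67.3×42.4³/12 = 427500 mm⁴ (b = 42.4 mm is the smaller dimension).
Effective length L_e = KL = 0.7×4.04 m = 2828 mm.
Euler critical load P_cr = π²EI/L_e² = π²×68100×427500/2828² = 35930 N.
P_allow = P_cr/n = 35930/3.4 = 10570 N.

P_allow = 10.6 kN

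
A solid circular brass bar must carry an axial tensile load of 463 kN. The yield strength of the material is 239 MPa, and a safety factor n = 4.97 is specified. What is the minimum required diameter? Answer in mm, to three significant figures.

d = 111 mm

Allowable stress σ_allow = 239/4.97 = 48.09 MPa.
Required area A = F/σ_allow = 463000/48.09 = 9628 mm².
A = πd²/4 → d = √(4A/π) = 110.7 mm.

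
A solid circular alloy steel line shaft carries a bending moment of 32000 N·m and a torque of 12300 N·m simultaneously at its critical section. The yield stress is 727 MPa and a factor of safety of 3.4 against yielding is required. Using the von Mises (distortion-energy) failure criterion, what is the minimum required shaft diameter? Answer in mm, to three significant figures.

d = 117 mm

σ_allow = σ_y/n = 727/3.4 = 213.8 MPa.
For a solid shaft σ_b = 32M/(πd³) and τ = 16T/(πd³), so the von Mises stress is σ' = (16/πd³)·√(4M²+3T²).
√(4M²+3T²) = √(4×(3.200×10^7)² + 3×(1.230×10^7)²) = 6.745×10^7 N·mm.
d³ = 16×6.745×10^7/(π×213.8) = 1.607×10^6 mm³.
d = 117.1 mm.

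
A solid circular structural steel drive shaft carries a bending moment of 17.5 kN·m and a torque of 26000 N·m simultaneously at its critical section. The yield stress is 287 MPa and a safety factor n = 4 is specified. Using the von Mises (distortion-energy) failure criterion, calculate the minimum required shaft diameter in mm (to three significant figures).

d = 159 mm

σ_allow = σ_y/n = 287/4 = 71.75 MPa.
For a solid shaft σ_b = 32M/(πd³) and τ = 16T/(πd³), so the von Mises stress is σ' = (16/πd³)·√(4M²+3T²).
√(4M²+3T²) = √(4×(1.750×10^7)² + 3×(2.600×10^7)²) = 5.704×10^7 N·mm.
d³ = 16×5.704×10^7/(π×71.75) = 4.048×10^6 mm³.
d = 159.4 mm.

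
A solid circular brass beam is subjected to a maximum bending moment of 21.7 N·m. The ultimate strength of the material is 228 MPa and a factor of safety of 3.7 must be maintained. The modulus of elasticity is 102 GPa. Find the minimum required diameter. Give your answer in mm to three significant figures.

σ_allow = 228/3.7 = 61.62 MPa.
For a solid circular section σ = 32M/(πd³), so d³ = 32M/(π σ_allow) = 32×21700/(π×61.62) = 3587 mm³.
d = 15.31 mm.

d = 15.3 mm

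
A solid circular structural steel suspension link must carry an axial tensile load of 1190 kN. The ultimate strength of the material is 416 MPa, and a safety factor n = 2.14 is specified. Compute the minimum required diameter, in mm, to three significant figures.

Allowable stress σ_allow = 416/2.14 = 194.4 MPa.
Required area A = F/σ_allow = 1190000/194.4 = 6122 mm².
A = πd²/4 → d = √(4A/π) = 88.29 mm.

d = 88.3 mm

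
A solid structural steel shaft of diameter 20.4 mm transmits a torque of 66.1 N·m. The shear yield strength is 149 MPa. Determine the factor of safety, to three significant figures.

τ = 16T/(πd³) = 16×66100/(π×20.4³) = 39.65 MPa.
n = τ_limit/τ = 149/39.65 = 3.758.

n = 3.76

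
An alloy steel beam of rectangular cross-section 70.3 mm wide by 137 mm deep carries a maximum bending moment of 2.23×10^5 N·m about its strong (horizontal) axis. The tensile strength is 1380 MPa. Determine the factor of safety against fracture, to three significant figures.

n = 1.36

Section modulus S = bh²/6 = 70.3×137²/6 = 219900 mm³.
σ = M/S = 2.2300×10^8/219900 = 1014 MPa.
n = 1380/1014 = 1.361.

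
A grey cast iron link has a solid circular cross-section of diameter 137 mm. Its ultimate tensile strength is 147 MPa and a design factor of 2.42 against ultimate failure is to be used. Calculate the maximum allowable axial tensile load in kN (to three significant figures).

F_allow = 895 kN

σ_allow = 147/2.42 = 60.74 MPa.
A = πd²/4 = π×137²/4 = 14740 mm².
F_allow = σ_allow × A = 60.74×14740 = 895400 N.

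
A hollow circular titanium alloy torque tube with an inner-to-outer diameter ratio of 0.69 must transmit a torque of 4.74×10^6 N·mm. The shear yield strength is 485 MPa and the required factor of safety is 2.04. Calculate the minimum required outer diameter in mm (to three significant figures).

d_o = 50.8 mm

τ_allow = 485/2.04 = 237.7 MPa.
For a hollow shaft τ = 16T/[πd_o³(1−k⁴)] with k = 0.69, so 1−k⁴ = 0.7733.
d_o³ = 16T/[π τ_allow (1−k⁴)] = 16×4740000/(π×237.7×0.7733) = 131300 mm³.
d_o = 50.83 mm.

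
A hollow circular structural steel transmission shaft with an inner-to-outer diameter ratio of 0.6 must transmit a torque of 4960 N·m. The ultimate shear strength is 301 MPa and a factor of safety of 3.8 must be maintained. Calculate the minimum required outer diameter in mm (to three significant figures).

d_o = 71.6 mm

τ_allow = 301/3.8 = 79.21 MPa.
For a hollow shaft τ = 16T/[πd_o³(1−k⁴)] with k = 0.6, so 1−k⁴ = 0.8704.
d_o³ = 16T/[π τ_allow (1−k⁴)] = 16×4960000/(π×79.21×0.8704) = 366400 mm³.
d_o = 71.56 mm.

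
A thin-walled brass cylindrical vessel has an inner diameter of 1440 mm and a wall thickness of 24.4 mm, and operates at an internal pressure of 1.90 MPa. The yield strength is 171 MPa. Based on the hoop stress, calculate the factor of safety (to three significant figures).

σ_h = pD/(2t) = 1.90×1440/(2×24.4) = 56.07 MPa.
n = 171/56.07 = 3.050.

n = 3.05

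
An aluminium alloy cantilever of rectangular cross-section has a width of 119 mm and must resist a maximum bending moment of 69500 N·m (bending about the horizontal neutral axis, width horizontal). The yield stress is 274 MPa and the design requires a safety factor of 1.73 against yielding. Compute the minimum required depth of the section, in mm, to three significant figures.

σ_allow = 274/1.73 = 158.4 MPa.
For a rectangular section σ = 6M/(bh²), so h² = 6M/(b σ_allow) = 6×6.9500×10^7/(119×158.4) = 22130 mm².
h = 148.7 mm.

h = 149 mm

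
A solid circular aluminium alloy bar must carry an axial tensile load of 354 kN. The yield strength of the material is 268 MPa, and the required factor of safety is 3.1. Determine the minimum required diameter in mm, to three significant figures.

Allowable stress σ_allow = 268/3.1 = 86.45 MPa.
Required area A = F/σ_allow = 354000/86.45 = 4095 mm².
A = πd²/4 → d = √(4A/π) = 72.21 mm.

d = 72.2 mm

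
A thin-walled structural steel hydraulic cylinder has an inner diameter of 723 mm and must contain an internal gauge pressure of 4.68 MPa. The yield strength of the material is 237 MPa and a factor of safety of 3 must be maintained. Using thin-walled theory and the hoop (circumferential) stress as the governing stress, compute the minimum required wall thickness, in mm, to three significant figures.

σ_allow = 237/3 = 79.00 MPa.
Hoop stress σ_h = pD/(2t), so t = pD/(2σ_allow) = 4.68×723/(2×79.00) = 21.42 mm.

t = 21.4 mm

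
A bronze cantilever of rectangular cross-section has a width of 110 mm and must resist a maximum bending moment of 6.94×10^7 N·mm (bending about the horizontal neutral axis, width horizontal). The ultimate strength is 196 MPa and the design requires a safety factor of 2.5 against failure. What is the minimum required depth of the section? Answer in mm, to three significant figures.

h = 220 mm

σ_allow = 196/2.5 = 78.40 MPa.
For a rectangular section σ = 6M/(bh²), so h² = 6M/(b σ_allow) = 6×6.9400×10^7/(110×78.40) = 48280 mm².
h = 219.7 mm.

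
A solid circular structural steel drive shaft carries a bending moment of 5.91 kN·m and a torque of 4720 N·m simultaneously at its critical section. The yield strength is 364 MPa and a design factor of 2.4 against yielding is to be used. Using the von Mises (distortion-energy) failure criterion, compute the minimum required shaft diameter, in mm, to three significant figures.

σ_allow = σ_y/n = 364/2.4 = 151.7 MPa.
For a solid shaft σ_b = 32M/(πd³) and τ = 16T/(πd³), so the von Mises stress is σ' = (16/πd³)·√(4M²+3T²).
√(4M²+3T²) = √(4×(5.910×10^6)² + 3×(4.720×10^6)²) = 1.437×10^7 N·mm.
d³ = 16×1.437×10^7/(π×151.7) = 482600 mm³.
d = 78.44 mm.

d = 78.4 mm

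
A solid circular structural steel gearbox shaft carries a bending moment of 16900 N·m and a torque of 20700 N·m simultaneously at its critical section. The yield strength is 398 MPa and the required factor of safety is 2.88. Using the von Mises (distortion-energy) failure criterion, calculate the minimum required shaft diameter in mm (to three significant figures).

d = 122 mm

σ_allow = σ_y/n = 398/2.88 = 138.2 MPa.
For a solid shaft σ_b = 32M/(πd³) and τ = 16T/(πd³), so the von Mises stress is σ' = (16/πd³)·√(4M²+3T²).
√(4M²+3T²) = √(4×(1.690×10^7)² + 3×(2.070×10^7)²) = 4.927×10^7 N·mm.
d³ = 16×4.927×10^7/(π×138.2) = 1.816×10^6 mm³.
d = 122.0 mm.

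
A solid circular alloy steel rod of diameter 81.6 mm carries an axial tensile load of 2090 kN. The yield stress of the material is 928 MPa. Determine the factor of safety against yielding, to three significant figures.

n = 2.32

A = πd²/4 = 5230 mm².
σ = F/A = 2090000/5230 = 399.6 MPa.
n = 928/399.6 = 2.322.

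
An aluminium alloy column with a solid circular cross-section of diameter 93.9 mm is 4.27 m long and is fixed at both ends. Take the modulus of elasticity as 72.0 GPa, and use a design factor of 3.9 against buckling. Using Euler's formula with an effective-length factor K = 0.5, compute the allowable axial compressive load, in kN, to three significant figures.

I = πd⁴/64 = π×93.9⁴/64 = 3.816×10^6 mm⁴.
Effective length L_e = KL = 0.5×4.27 m = 2135 mm.
Euler critical load P_cr = π²EI/L_e² = π²×72000×3.816×10^6/2135² = 594900 N.
P_allow = P_cr/n = 594900/3.9 = 152500 N.

P_allow = 153 kN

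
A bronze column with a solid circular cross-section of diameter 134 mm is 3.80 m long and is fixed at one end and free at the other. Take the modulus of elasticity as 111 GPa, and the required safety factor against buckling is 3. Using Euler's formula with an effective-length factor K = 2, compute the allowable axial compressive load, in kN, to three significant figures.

I = πd⁴/64 = π×134⁴/64 = 1.583×10^7 mm⁴.
Effective length L_e = KL = 2×3.80 m = 7600 mm.
Euler critical load P_cr = π²EI/L_e² = π²×111000×1.583×10^7/7600² = 300200 N.
P_allow = P_cr/n = 300200/3 = 100100 N.

P_allow = 100 kN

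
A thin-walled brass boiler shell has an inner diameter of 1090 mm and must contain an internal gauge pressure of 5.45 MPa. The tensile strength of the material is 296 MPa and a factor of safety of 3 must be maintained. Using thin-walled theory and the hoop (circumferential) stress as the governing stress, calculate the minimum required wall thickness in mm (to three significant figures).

t = 30.1 mm

σ_allow = 296/3 = 98.67 MPa.
Hoop stress σ_h = pD/(2t), so t = pD/(2σ_allow) = 5.45×1090/(2×98.67) = 30.10 mm.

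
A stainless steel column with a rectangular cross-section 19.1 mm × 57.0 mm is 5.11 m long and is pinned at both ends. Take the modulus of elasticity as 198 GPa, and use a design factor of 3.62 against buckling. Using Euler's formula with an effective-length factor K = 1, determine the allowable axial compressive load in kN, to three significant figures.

Buckling occurs about the weak axis: I_min = h·b³/12 = 57.0×19.1³/12 = 33100 mm⁴ (b = 19.1 mm is the smaller dimension).
Effective length L_e = KL = 1×5.11 m = 5110 mm.
Euler critical load P_cr = π²EI/L_e² = π²×198000×33100/5110² = 2477 N.
P_allow = P_cr/n = 2477/3.62 = 684.2 N.

P_allow = 0.684 kN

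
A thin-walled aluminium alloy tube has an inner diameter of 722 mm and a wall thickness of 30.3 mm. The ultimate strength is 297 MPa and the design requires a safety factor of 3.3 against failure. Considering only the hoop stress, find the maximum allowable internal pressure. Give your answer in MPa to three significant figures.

p_allow = 7.55 MPa

σ_allow = 297/3.3 = 90.00 MPa.
σ_h = pD/(2t) → p_allow = 2σ_allow t/D = 2×90.00×30.3/722 = 7.554 MPa.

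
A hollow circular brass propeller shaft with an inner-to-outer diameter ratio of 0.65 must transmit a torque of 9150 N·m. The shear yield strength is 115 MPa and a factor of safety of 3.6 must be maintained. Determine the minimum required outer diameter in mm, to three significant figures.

d_o = 121 mm

τ_allow = 115/3.6 = 31.94 MPa.
For a hollow shaft τ = 16T/[πd_o³(1−k⁴)] with k = 0.65, so 1−k⁴ = 0.8215.
d_o³ = 16T/[π τ_allow (1−k⁴)] = 16×9150000/(π×31.94×0.8215) = 1.776×10^6 mm³.
d_o = 121.1 mm.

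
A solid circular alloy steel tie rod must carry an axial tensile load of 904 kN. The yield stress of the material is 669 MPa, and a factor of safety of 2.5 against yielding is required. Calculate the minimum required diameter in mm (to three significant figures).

Allowable stress σ_allow = 669/2.5 = 267.6 MPa.
Required area A = F/σ_allow = 904000/267.6 = 3378 mm².
A = πd²/4 → d = √(4A/π) = 65.58 mm.

d = 65.6 mm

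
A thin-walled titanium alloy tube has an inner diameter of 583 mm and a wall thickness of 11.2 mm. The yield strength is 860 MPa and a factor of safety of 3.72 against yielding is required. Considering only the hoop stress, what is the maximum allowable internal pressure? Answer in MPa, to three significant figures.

σ_allow = 860/3.72 = 231.2 MPa.
σ_h = pD/(2t) → p_allow = 2σ_allow t/D = 2×231.2×11.2/583 = 8.882 MPa.

p_allow = 8.88 MPa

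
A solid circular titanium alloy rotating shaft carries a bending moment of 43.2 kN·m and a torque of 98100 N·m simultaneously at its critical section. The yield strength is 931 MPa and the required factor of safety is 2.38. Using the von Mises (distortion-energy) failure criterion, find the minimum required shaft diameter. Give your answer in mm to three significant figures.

σ_allow = σ_y/n = 931/2.38 = 391.2 MPa.
For a solid shaft σ_b = 32M/(πd³) and τ = 16T/(πd³), so the von Mises stress is σ' = (16/πd³)·√(4M²+3T²).
√(4M²+3T²) = √(4×(4.320×10^7)² + 3×(9.810×10^7)²) = 1.906×10^8 N·mm.
d³ = 16×1.906×10^8/(π×391.2) = 2.482×10^6 mm³.
d = 135.4 mm.

d = 135 mm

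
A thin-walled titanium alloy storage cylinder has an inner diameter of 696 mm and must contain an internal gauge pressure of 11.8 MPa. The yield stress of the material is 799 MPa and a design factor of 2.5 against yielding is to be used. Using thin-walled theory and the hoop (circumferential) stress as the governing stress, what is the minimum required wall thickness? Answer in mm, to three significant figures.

t = 12.8 mm

σ_allow = 799/2.5 = 319.6 MPa.
Hoop stress σ_h = pD/(2t), so t = pD/(2σ_allow) = 11.8×696/(2×319.6) = 12.85 mm.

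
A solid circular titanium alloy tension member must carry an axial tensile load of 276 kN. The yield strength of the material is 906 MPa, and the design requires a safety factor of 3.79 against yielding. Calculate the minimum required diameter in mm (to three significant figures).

d = 38.3 mm

Allowable stress σ_allow = 906/3.79 = 239.1 MPa.
Required area A = F/σ_allow = 276000/239.1 = 1155 mm².
A = πd²/4 → d = √(4A/π) = 38.34 mm.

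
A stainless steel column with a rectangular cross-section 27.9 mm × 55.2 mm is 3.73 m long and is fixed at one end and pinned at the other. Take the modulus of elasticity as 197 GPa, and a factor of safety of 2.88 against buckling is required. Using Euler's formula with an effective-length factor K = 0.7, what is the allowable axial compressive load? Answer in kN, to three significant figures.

P_allow = 9.89 kN

Buckling occurs about the weak axis: I_min = h·b³/12 = 55.2×27.9³/12 = 99900 mm⁴ (b = 27.9 mm is the smaller dimension).
Effective length L_e = KL = 0.7×3.73 m = 2611 mm.
Euler critical load P_cr = π²EI/L_e² = π²×197000×99900/2611² = 28490 N.
P_allow = P_cr/n = 28490/2.88 = 9893 N.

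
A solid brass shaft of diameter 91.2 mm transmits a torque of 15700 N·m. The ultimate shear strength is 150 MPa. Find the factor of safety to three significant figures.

n = 1.42

τ = 16T/(πd³) = 16×1.5700×10^7/(π×91.2³) = 105.4 MPa.
n = τ_limit/τ = 150/105.4 = 1.423.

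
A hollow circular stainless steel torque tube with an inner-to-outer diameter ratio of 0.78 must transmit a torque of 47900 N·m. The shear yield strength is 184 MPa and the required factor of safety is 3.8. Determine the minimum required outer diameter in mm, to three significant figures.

τ_allow = 184/3.8 = 48.42 MPa.
For a hollow shaft τ = 16T/[πd_o³(1−k⁴)] with k = 0.78, so 1−k⁴ = 0.6298.
d_o³ = 16T/[π τ_allow (1−k⁴)] = 16×4.7900×10^7/(π×48.42×0.6298) = 7.999×10^6 mm³.
d_o = 200.0 mm.

d_o = 200 mm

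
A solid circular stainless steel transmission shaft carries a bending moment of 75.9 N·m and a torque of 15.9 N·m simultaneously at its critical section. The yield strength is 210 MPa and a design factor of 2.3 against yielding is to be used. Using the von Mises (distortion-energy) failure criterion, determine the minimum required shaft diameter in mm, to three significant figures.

d = 20.5 mm

σ_allow = σ_y/n = 210/2.3 = 91.30 MPa.
For a solid shaft σ_b = 32M/(πd³) and τ = 16T/(πd³), so the von Mises stress is σ' = (16/πd³)·√(4M²+3T²).
√(4M²+3T²) = √(4×(75900)² + 3×(15900)²) = 154300 N·mm.
d³ = 16×154300/(π×91.30) = 8606 mm³.
d = 20.49 mm.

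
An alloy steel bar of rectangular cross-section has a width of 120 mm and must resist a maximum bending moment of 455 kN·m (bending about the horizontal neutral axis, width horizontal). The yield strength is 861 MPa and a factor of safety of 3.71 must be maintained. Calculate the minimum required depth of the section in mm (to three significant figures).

σ_allow = 861/3.71 = 232.1 MPa.
For a rectangular section σ = 6M/(bh²), so h² = 6M/(b σ_allow) = 6×4.5500×10^8/(120×232.1) = 98030 mm².
h = 313.1 mm.

h = 313 mm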